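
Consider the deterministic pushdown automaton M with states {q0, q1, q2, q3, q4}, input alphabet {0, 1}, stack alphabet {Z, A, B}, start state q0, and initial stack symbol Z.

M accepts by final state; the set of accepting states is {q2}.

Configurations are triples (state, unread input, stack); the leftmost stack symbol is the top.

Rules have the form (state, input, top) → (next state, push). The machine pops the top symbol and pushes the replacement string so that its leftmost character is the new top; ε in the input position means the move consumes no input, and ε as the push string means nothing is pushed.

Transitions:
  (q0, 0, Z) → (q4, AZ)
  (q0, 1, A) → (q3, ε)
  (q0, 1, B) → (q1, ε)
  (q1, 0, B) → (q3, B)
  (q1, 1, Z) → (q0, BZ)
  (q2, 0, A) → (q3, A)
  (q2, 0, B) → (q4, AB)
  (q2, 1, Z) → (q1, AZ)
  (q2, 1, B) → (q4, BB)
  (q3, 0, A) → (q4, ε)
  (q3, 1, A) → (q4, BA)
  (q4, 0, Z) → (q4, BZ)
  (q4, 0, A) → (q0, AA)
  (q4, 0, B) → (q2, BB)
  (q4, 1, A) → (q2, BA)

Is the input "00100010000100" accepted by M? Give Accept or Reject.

(q0, 00100010000100, Z)
  read 0, top Z: go to q4, push AZ → (q4, 0100010000100, AZ)
  read 0, top A: go to q0, push AA → (q0, 100010000100, AAZ)
  read 1, top A: go to q3, push ε → (q3, 00010000100, AZ)
  read 0, top A: go to q4, push ε → (q4, 0010000100, Z)
  read 0, top Z: go to q4, push BZ → (q4, 010000100, BZ)
  read 0, top B: go to q2, push BB → (q2, 10000100, BBZ)
  read 1, top B: go to q4, push BB → (q4, 0000100, BBBZ)
  read 0, top B: go to q2, push BB → (q2, 000100, BBBBZ)
  read 0, top B: go to q4, push AB → (q4, 00100, ABBBBZ)
  read 0, top A: go to q0, push AA → (q0, 0100, AABBBBZ)
No transition applies at (q0, 0100, AABBBBZ); input not fully consumed.

Reject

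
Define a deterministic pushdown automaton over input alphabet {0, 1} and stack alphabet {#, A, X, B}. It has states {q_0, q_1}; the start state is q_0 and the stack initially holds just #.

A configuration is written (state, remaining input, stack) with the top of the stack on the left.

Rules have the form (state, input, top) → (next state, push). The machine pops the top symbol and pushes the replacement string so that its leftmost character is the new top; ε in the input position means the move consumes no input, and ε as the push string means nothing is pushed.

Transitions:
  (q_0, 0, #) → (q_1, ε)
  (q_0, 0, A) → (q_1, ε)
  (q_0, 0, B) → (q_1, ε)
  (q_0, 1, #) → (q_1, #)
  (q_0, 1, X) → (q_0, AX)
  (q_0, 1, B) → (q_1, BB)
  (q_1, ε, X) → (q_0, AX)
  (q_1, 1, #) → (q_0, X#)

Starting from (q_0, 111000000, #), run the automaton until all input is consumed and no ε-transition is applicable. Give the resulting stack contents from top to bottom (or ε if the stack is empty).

(q_0, 111000000, #)
  read 1, top #: go to q_1, push # → (q_1, 11000000, #)
  read 1, top #: go to q_0, push X# → (q_0, 1000000, X#)
  read 1, top X: go to q_0, push AX → (q_0, 000000, AX#)
  read 0, top A: go to q_1, push ε → (q_1, 00000, X#)
  ε-move, top X: go to q_0, push AX → (q_0, 00000, AX#)
  read 0, top A: go to q_1, push ε → (q_1, 0000, X#)
  ε-move, top X: go to q_0, push AX → (q_0, 0000, AX#)
  read 0, top A: go to q_1, push ε → (q_1, 000, X#)
  ε-move, top X: go to q_0, push AX → (q_0, 000, AX#)
  read 0, top A: go to q_1, push ε → (q_1, 00, X#)
  ε-move, top X: go to q_0, push AX → (q_0, 00, AX#)
  read 0, top A: go to q_1, push ε → (q_1, 0, X#)
  ε-move, top X: go to q_0, push AX → (q_0, 0, AX#)
  read 0, top A: go to q_1, push ε → (q_1, ε, X#)
  ε-move, top X: go to q_0, push AX → (q_0, ε, AX#)
All input consumed in state q_0 with stack AX#.

AX#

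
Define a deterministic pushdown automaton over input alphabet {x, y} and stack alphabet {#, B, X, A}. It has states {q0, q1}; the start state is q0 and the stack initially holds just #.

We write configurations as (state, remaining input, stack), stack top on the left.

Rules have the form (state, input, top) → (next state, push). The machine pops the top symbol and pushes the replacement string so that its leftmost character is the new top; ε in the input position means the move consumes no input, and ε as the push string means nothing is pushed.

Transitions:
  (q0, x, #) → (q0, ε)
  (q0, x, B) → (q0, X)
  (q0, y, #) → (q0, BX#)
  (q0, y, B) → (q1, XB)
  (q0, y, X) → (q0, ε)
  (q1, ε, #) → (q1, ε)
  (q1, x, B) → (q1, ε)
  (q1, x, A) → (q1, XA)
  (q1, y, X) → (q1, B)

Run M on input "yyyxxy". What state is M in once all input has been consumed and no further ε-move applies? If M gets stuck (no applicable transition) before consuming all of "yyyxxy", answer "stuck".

(q0, yyyxxy, #)
  read y, top #: go to q0, push BX# → (q0, yyxxy, BX#)
  read y, top B: go to q1, push XB → (q1, yxxy, XBX#)
  read y, top X: go to q1, push B → (q1, xxy, BBX#)
  read x, top B: go to q1, push ε → (q1, xy, BX#)
  read x, top B: go to q1, push ε → (q1, y, X#)
  read y, top X: go to q1, push B → (q1, ε, B#)
All input consumed; M is in state q1.

q1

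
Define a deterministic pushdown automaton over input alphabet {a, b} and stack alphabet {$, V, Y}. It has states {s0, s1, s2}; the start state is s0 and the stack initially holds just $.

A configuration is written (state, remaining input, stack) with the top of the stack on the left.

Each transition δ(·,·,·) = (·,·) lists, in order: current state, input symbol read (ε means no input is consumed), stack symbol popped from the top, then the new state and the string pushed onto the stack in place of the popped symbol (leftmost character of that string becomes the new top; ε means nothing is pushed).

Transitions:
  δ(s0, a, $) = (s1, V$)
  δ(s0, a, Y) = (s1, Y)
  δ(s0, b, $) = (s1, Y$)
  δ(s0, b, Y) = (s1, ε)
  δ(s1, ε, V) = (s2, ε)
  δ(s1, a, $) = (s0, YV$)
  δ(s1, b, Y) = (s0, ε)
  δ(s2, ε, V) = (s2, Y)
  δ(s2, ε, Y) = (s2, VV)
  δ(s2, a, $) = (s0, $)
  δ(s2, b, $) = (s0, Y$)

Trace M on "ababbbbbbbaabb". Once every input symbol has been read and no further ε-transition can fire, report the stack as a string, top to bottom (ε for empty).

$

(s0, ababbbbbbbaabb, $)
  read a, top $: go to s1, push V$ → (s1, babbbbbbbaabb, V$)
  ε-move, top V: go to s2, push ε → (s2, babbbbbbbaabb, $)
  read b, top $: go to s0, push Y$ → (s0, abbbbbbbaabb, Y$)
  read a, top Y: go to s1, push Y → (s1, bbbbbbbaabb, Y$)
  read b, top Y: go to s0, push ε → (s0, bbbbbbaabb, $)
  read b, top $: go to s1, push Y$ → (s1, bbbbbaabb, Y$)
  read b, top Y: go to s0, push ε → (s0, bbbbaabb, $)
  read b, top $: go to s1, push Y$ → (s1, bbbaabb, Y$)
  read b, top Y: go to s0, push ε → (s0, bbaabb, $)
  read b, top $: go to s1, push Y$ → (s1, baabb, Y$)
  read b, top Y: go to s0, push ε → (s0, aabb, $)
  read a, top $: go to s1, push V$ → (s1, abb, V$)
  ε-move, top V: go to s2, push ε → (s2, abb, $)
  read a, top $: go to s0, push $ → (s0, bb, $)
  read b, top $: go to s1, push Y$ → (s1, b, Y$)
  read b, top Y: go to s0, push ε → (s0, ε, $)
All input consumed in state s0 with stack $.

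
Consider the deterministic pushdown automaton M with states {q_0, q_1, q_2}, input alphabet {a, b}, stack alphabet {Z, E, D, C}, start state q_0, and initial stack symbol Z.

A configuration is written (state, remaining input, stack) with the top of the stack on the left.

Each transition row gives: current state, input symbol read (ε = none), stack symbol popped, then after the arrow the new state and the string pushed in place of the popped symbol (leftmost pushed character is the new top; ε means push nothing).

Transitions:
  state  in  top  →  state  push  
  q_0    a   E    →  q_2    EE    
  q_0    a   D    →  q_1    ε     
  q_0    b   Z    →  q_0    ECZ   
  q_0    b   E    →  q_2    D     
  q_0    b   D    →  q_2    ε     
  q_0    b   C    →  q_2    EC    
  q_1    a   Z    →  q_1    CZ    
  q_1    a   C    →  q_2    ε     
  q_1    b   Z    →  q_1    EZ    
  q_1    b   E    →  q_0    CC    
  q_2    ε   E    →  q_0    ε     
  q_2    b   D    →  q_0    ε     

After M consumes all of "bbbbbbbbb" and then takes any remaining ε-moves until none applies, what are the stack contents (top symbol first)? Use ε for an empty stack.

CZ

(q_0, bbbbbbbbb, Z)
  read b, top Z: go to q_0, push ECZ → (q_0, bbbbbbbb, ECZ)
  read b, top E: go to q_2, push D → (q_2, bbbbbbb, DCZ)
  read b, top D: go to q_0, push ε → (q_0, bbbbbb, CZ)
  read b, top C: go to q_2, push EC → (q_2, bbbbb, ECZ)
  ε-move, top E: go to q_0, push ε → (q_0, bbbbb, CZ)
  read b, top C: go to q_2, push EC → (q_2, bbbb, ECZ)
  ε-move, top E: go to q_0, push ε → (q_0, bbbb, CZ)
  read b, top C: go to q_2, push EC → (q_2, bbb, ECZ)
  ε-move, top E: go to q_0, push ε → (q_0, bbb, CZ)
  read b, top C: go to q_2, push EC → (q_2, bb, ECZ)
  ε-move, top E: go to q_0, push ε → (q_0, bb, CZ)
  read b, top C: go to q_2, push EC → (q_2, b, ECZ)
  ε-move, top E: go to q_0, push ε → (q_0, b, CZ)
  read b, top C: go to q_2, push EC → (q_2, ε, ECZ)
  ε-move, top E: go to q_0, push ε → (q_0, ε, CZ)
All input consumed in state q_0 with stack CZ.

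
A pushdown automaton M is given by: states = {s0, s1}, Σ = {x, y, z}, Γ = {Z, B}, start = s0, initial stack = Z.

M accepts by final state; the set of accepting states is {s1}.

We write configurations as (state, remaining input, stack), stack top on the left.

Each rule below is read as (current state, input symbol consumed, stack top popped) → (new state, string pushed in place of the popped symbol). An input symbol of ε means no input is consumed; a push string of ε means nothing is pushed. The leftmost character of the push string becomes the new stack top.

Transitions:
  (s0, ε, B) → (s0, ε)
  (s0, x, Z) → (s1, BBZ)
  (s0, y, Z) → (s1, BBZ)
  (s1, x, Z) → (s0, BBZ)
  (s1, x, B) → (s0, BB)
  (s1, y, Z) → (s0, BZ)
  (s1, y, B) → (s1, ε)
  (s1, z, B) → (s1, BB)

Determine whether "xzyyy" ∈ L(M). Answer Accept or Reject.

Accept

One accepting computation: (s0, xzyyy, Z) ⊢ (s1, zyyy, BBZ) ⊢ (s1, yyy, BBBZ) ⊢ (s1, yy, BBZ) ⊢ (s1, y, BZ) ⊢ (s1, ε, Z)
All input consumed and state s1 ∈ F.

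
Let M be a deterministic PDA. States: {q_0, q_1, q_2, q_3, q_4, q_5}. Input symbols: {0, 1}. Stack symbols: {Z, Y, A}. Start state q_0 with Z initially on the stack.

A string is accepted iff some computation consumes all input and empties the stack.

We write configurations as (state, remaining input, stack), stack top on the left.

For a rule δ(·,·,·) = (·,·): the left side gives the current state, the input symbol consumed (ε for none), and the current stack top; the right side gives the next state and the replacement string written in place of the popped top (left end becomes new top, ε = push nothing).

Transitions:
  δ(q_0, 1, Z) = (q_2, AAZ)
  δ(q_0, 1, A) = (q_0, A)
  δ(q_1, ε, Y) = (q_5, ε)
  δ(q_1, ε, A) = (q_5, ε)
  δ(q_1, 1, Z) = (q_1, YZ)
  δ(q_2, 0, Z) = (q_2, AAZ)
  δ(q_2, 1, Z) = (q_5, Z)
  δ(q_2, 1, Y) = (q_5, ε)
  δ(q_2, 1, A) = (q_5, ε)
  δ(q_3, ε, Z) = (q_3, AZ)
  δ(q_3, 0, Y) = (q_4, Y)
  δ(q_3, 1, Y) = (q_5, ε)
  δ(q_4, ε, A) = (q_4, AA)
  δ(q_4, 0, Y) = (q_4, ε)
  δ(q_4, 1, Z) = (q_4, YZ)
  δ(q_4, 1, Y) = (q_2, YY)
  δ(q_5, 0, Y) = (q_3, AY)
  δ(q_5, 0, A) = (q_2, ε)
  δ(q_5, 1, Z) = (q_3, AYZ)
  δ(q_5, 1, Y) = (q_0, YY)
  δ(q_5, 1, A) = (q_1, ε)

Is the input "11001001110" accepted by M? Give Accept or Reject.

Reject

(q_0, 11001001110, Z)
  read 1, top Z: go to q_2, push AAZ → (q_2, 1001001110, AAZ)
  read 1, top A: go to q_5, push ε → (q_5, 001001110, AZ)
  read 0, top A: go to q_2, push ε → (q_2, 01001110, Z)
  read 0, top Z: go to q_2, push AAZ → (q_2, 1001110, AAZ)
  read 1, top A: go to q_5, push ε → (q_5, 001110, AZ)
  read 0, top A: go to q_2, push ε → (q_2, 01110, Z)
  read 0, top Z: go to q_2, push AAZ → (q_2, 1110, AAZ)
  read 1, top A: go to q_5, push ε → (q_5, 110, AZ)
  read 1, top A: go to q_1, push ε → (q_1, 10, Z)
  read 1, top Z: go to q_1, push YZ → (q_1, 0, YZ)
  ε-move, top Y: go to q_5, push ε → (q_5, 0, Z)
No transition applies at (q_5, 0, Z); input not fully consumed.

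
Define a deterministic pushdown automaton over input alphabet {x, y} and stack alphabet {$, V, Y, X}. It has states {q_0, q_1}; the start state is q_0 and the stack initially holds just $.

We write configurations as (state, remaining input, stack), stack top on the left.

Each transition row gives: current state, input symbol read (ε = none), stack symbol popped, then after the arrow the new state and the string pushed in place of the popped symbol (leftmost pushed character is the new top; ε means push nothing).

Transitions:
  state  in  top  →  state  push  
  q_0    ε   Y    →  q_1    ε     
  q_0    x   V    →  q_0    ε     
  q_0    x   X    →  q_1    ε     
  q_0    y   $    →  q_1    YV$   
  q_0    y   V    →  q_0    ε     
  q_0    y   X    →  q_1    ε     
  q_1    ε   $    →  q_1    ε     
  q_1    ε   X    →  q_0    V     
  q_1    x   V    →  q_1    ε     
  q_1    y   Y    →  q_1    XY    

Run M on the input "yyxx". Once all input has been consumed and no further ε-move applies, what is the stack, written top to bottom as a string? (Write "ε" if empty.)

ε

(q_0, yyxx, $) ⊢ (q_1, yxx, YV$) ⊢ (q_1, xx, XYV$) ⊢ (q_0, xx, VYV$) ⊢ (q_0, x, YV$) ⊢ (q_1, x, V$) ⊢ (q_1, ε, $) ⊢ (q_1, ε, ε)
All input consumed in state q_1 with stack ε.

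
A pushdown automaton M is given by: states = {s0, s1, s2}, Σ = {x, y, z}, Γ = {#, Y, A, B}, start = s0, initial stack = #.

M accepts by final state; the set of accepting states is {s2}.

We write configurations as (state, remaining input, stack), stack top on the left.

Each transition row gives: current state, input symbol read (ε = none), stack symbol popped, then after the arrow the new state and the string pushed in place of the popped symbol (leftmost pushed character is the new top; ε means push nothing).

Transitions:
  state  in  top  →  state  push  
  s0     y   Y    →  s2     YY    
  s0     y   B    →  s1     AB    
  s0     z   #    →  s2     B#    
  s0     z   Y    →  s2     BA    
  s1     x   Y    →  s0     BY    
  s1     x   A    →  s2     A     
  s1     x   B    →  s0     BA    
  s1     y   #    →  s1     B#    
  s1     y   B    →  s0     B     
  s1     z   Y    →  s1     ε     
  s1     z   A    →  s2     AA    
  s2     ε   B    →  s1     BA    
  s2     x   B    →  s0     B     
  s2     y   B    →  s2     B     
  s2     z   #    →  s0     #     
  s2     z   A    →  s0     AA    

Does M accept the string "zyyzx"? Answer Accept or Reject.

Reject

No computation consumes all input and reaches a final state.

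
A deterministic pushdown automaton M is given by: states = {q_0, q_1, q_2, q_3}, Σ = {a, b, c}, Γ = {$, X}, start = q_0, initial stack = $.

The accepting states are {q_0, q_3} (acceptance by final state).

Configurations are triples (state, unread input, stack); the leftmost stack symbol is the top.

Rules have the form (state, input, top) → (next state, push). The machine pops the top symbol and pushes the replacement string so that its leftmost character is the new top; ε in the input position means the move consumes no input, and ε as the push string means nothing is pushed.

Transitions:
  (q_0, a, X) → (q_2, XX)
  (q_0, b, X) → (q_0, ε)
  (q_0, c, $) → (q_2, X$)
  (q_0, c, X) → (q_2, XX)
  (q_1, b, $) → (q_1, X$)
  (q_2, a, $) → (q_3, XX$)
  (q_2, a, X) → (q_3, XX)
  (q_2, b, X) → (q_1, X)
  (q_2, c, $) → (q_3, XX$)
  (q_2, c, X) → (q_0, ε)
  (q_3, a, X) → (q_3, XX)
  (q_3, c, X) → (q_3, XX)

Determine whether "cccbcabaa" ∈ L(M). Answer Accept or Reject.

Reject

(q_0, cccbcabaa, $)
  read c, top $: go to q_2, push X$ → (q_2, ccbcabaa, X$)
  read c, top X: go to q_0, push ε → (q_0, cbcabaa, $)
  read c, top $: go to q_2, push X$ → (q_2, bcabaa, X$)
  read b, top X: go to q_1, push X → (q_1, cabaa, X$)
No transition applies at (q_1, cabaa, X$); input not fully consumed.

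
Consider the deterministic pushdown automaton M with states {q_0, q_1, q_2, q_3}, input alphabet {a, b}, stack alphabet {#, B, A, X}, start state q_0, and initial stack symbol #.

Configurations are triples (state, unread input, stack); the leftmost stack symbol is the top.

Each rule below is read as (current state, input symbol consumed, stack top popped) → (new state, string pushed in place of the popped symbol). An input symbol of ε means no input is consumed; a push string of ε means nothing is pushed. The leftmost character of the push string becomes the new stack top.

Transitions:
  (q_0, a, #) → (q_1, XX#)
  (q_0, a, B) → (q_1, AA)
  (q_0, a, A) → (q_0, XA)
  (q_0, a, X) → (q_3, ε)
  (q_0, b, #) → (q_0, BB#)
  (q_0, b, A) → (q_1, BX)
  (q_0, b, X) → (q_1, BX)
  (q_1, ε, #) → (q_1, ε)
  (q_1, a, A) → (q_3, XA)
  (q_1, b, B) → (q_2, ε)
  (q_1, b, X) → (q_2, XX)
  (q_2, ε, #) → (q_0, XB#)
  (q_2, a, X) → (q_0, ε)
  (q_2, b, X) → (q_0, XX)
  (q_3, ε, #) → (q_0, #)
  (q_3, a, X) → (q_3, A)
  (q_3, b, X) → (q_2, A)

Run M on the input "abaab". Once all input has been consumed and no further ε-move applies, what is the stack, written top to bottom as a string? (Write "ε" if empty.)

A#

(q_0, abaab, #)
  read a, top #: go to q_1, push XX# → (q_1, baab, XX#)
  read b, top X: go to q_2, push XX → (q_2, aab, XXX#)
  read a, top X: go to q_0, push ε → (q_0, ab, XX#)
  read a, top X: go to q_3, push ε → (q_3, b, X#)
  read b, top X: go to q_2, push A → (q_2, ε, A#)
All input consumed in state q_2 with stack A#.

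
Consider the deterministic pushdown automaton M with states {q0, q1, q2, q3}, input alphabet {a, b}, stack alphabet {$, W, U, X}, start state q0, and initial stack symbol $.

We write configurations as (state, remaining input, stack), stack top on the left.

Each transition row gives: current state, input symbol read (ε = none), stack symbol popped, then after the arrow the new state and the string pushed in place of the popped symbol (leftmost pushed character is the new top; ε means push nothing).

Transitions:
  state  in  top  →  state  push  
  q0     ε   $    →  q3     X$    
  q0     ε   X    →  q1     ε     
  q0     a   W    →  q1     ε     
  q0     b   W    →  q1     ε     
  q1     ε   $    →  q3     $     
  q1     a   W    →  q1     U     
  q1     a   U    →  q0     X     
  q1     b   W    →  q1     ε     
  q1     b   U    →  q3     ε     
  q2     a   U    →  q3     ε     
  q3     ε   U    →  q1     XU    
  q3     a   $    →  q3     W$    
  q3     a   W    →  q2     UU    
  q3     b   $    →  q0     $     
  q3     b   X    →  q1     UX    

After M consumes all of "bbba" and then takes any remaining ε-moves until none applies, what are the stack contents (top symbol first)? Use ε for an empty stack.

X$

(q0, bbba, $)
  ε-move, top $: go to q3, push X$ → (q3, bbba, X$)
  read b, top X: go to q1, push UX → (q1, bba, UX$)
  read b, top U: go to q3, push ε → (q3, ba, X$)
  read b, top X: go to q1, push UX → (q1, a, UX$)
  read a, top U: go to q0, push X → (q0, ε, XX$)
  ε-move, top X: go to q1, push ε → (q1, ε, X$)
All input consumed in state q1 with stack X$.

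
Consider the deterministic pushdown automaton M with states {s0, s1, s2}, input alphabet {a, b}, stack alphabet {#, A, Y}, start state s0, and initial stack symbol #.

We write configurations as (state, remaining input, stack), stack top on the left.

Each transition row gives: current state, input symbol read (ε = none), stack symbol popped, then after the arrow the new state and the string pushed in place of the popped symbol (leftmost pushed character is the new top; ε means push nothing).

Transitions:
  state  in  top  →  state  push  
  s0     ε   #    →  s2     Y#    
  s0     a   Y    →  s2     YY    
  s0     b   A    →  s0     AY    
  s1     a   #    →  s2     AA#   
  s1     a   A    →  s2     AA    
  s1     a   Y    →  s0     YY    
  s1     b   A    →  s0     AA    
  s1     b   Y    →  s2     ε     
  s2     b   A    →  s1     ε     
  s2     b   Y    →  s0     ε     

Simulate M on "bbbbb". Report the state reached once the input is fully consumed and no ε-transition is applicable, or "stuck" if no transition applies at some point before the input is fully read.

(s0, bbbbb, #) ⊢ (s2, bbbbb, Y#) ⊢ (s0, bbbb, #) ⊢ (s2, bbbb, Y#) ⊢ (s0, bbb, #) ⊢ (s2, bbb, Y#) ⊢ (s0, bb, #) ⊢ (s2, bb, Y#) ⊢ (s0, b, #) ⊢ (s2, b, Y#) ⊢ (s0, ε, #) ⊢ (s2, ε, Y#)
All input consumed; M is in state s2.

s2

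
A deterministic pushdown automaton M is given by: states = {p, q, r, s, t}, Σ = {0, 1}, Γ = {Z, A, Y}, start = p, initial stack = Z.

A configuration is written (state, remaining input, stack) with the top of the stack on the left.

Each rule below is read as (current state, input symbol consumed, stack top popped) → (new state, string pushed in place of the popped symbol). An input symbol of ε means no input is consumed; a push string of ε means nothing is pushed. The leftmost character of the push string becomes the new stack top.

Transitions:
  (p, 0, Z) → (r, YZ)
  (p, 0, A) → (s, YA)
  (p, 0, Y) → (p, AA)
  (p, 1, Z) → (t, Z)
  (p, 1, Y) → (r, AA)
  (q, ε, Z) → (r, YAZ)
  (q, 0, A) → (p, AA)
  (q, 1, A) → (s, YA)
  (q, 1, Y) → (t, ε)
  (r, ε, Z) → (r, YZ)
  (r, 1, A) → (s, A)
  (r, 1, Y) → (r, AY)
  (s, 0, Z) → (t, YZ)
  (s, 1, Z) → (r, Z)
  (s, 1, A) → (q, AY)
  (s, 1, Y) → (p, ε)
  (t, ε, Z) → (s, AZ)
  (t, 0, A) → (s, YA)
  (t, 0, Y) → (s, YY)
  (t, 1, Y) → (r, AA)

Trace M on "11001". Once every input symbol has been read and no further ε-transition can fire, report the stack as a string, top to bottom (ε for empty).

AAYZ

(p, 11001, Z)
  read 1, top Z: go to t, push Z → (t, 1001, Z)
  ε-move, top Z: go to s, push AZ → (s, 1001, AZ)
  read 1, top A: go to q, push AY → (q, 001, AYZ)
  read 0, top A: go to p, push AA → (p, 01, AAYZ)
  read 0, top A: go to s, push YA → (s, 1, YAAYZ)
  read 1, top Y: go to p, push ε → (p, ε, AAYZ)
All input consumed in state p with stack AAYZ.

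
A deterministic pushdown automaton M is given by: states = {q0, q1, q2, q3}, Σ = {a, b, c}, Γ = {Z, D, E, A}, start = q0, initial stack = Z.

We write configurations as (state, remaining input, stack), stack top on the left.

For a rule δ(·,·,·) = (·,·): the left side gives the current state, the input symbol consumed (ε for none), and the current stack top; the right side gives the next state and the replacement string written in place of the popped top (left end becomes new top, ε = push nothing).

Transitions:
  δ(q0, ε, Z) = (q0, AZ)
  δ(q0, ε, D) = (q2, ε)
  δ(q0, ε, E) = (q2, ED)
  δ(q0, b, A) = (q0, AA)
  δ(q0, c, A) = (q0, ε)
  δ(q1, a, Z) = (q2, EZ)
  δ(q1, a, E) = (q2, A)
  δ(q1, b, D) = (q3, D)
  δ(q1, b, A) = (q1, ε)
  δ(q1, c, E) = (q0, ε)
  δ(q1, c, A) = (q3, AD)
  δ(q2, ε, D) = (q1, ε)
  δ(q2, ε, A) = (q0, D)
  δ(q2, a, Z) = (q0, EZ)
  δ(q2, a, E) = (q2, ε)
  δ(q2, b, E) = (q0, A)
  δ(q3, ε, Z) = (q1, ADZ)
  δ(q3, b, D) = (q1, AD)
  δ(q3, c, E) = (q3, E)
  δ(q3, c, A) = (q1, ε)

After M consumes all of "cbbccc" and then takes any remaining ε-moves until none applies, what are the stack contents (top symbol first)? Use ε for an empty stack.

(q0, cbbccc, Z)
  ε-move, top Z: go to q0, push AZ → (q0, cbbccc, AZ)
  read c, top A: go to q0, push ε → (q0, bbccc, Z)
  ε-move, top Z: go to q0, push AZ → (q0, bbccc, AZ)
  read b, top A: go to q0, push AA → (q0, bccc, AAZ)
  read b, top A: go to q0, push AA → (q0, ccc, AAAZ)
  read c, top A: go to q0, push ε → (q0, cc, AAZ)
  read c, top A: go to q0, push ε → (q0, c, AZ)
  read c, top A: go to q0, push ε → (q0, ε, Z)
  ε-move, top Z: go to q0, push AZ → (q0, ε, AZ)
All input consumed in state q0 with stack AZ.

AZ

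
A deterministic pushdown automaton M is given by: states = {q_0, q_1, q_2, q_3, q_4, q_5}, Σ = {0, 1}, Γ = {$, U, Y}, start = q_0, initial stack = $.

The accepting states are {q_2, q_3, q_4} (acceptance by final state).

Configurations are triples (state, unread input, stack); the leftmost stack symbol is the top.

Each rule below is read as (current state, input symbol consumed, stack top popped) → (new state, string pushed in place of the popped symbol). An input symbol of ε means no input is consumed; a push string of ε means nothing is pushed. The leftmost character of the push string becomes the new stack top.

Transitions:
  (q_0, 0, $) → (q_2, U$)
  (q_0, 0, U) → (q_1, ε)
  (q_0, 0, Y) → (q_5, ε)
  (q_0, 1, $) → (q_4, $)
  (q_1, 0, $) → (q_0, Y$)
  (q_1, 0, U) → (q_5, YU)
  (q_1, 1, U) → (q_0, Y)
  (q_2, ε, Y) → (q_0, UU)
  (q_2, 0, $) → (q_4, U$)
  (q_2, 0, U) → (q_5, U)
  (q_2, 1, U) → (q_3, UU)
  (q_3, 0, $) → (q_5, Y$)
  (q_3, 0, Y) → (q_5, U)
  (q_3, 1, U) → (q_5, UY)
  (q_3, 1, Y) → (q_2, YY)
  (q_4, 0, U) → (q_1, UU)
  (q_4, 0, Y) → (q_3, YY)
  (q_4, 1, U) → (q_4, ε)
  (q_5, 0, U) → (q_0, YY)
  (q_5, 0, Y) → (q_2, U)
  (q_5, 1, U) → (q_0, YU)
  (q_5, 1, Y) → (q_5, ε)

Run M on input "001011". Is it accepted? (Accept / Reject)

(q_0, 001011, $)
  read 0, top $: go to q_2, push U$ → (q_2, 01011, U$)
  read 0, top U: go to q_5, push U → (q_5, 1011, U$)
  read 1, top U: go to q_0, push YU → (q_0, 011, YU$)
  read 0, top Y: go to q_5, push ε → (q_5, 11, U$)
  read 1, top U: go to q_0, push YU → (q_0, 1, YU$)
No transition applies at (q_0, 1, YU$); input not fully consumed.

Reject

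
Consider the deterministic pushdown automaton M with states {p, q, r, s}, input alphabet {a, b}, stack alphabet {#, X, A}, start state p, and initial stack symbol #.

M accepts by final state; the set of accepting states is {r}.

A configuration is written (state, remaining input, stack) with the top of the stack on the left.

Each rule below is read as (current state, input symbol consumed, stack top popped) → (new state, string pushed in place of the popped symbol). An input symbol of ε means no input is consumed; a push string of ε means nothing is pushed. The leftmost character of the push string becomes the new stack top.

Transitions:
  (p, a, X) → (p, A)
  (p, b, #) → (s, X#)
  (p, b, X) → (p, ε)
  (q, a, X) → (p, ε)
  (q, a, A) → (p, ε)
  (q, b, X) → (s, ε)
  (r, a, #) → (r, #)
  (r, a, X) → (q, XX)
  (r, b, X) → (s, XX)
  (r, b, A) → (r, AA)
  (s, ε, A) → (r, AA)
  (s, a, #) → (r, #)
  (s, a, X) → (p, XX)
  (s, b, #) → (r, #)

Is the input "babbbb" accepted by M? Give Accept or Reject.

Reject

(p, babbbb, #) ⊢ (s, abbbb, X#) ⊢ (p, bbbb, XX#) ⊢ (p, bbb, X#) ⊢ (p, bb, #) ⊢ (s, b, X#)
No transition applies at (s, b, X#); input not fully consumed.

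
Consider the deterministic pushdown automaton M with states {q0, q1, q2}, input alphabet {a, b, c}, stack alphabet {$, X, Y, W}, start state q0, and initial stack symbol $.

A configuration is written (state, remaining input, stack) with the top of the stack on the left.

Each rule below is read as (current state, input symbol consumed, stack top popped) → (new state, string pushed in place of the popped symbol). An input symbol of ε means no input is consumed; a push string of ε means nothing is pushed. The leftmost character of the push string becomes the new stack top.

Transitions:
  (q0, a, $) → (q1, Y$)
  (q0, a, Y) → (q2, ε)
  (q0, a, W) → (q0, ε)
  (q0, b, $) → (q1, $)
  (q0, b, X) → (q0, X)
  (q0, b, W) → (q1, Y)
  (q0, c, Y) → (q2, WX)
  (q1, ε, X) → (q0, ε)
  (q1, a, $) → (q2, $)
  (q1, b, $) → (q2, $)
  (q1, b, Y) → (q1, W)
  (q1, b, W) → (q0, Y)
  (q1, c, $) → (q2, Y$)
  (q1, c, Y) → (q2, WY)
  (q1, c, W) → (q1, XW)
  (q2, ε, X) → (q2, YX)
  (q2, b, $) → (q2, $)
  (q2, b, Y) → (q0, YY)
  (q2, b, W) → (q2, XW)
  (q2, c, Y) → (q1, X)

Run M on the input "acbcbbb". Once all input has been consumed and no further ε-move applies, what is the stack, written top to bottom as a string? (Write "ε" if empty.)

XWY$

(q0, acbcbbb, $) ⊢ (q1, cbcbbb, Y$) ⊢ (q2, bcbbb, WY$) ⊢ (q2, cbbb, XWY$) ⊢ (q2, cbbb, YXWY$) ⊢ (q1, bbb, XXWY$) ⊢ (q0, bbb, XWY$) ⊢ (q0, bb, XWY$) ⊢ (q0, b, XWY$) ⊢ (q0, ε, XWY$)
All input consumed in state q0 with stack XWY$.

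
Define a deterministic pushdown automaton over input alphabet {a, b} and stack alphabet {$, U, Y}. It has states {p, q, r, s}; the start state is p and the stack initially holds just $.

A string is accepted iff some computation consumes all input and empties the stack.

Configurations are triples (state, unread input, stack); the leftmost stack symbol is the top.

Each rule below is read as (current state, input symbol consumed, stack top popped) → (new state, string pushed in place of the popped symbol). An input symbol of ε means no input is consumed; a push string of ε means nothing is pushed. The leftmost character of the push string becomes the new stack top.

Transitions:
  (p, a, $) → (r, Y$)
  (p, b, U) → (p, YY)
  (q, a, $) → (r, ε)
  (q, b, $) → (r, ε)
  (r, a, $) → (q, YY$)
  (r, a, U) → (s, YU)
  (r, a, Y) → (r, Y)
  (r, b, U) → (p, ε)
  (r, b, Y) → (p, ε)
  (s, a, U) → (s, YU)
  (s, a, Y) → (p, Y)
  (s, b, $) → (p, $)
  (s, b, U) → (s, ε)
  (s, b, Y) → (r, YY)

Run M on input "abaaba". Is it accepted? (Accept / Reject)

(p, abaaba, $)
  read a, top $: go to r, push Y$ → (r, baaba, Y$)
  read b, top Y: go to p, push ε → (p, aaba, $)
  read a, top $: go to r, push Y$ → (r, aba, Y$)
  read a, top Y: go to r, push Y → (r, ba, Y$)
  read b, top Y: go to p, push ε → (p, a, $)
  read a, top $: go to r, push Y$ → (r, ε, Y$)
All input consumed; stack is Y$, not empty, and no further ε-move applies.

Reject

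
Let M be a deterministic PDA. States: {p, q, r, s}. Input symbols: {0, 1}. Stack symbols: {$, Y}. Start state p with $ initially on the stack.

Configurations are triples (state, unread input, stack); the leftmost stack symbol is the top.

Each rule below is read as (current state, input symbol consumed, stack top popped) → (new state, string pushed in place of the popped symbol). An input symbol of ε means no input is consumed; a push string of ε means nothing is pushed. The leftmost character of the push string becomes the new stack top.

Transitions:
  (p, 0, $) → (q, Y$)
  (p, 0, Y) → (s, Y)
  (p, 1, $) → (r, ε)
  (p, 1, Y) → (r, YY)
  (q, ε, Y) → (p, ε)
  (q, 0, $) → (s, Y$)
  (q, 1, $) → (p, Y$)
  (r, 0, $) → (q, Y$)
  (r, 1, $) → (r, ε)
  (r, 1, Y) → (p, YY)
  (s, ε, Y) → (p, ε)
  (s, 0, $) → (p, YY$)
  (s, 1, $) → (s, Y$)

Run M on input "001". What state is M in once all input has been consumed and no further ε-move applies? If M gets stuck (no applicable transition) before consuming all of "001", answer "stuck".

r

(p, 001, $)
  read 0, top $: go to q, push Y$ → (q, 01, Y$)
  ε-move, top Y: go to p, push ε → (p, 01, $)
  read 0, top $: go to q, push Y$ → (q, 1, Y$)
  ε-move, top Y: go to p, push ε → (p, 1, $)
  read 1, top $: go to r, push ε → (r, ε, ε)
All input consumed; M is in state r.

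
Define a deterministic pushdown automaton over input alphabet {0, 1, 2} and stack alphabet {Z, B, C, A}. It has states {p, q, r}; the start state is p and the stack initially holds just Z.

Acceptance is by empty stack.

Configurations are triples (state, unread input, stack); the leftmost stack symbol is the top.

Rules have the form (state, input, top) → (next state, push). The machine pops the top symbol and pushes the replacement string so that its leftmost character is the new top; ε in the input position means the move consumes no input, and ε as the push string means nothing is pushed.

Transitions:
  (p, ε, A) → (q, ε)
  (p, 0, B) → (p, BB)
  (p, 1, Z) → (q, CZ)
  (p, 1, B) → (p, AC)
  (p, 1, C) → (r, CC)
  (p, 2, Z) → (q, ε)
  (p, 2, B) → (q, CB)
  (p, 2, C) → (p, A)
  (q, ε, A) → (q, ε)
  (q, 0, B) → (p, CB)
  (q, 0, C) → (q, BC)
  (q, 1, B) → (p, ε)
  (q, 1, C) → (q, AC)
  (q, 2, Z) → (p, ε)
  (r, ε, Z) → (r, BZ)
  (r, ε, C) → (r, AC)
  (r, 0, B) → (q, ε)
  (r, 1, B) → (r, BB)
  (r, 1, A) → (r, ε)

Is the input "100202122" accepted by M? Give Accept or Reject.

Accept

(p, 100202122, Z)
  read 1, top Z: go to q, push CZ → (q, 00202122, CZ)
  read 0, top C: go to q, push BC → (q, 0202122, BCZ)
  read 0, top B: go to p, push CB → (p, 202122, CBCZ)
  read 2, top C: go to p, push A → (p, 02122, ABCZ)
  ε-move, top A: go to q, push ε → (q, 02122, BCZ)
  read 0, top B: go to p, push CB → (p, 2122, CBCZ)
  read 2, top C: go to p, push A → (p, 122, ABCZ)
  ε-move, top A: go to q, push ε → (q, 122, BCZ)
  read 1, top B: go to p, push ε → (p, 22, CZ)
  read 2, top C: go to p, push A → (p, 2, AZ)
  ε-move, top A: go to q, push ε → (q, 2, Z)
  read 2, top Z: go to p, push ε → (p, ε, ε)
All input consumed and the stack is empty.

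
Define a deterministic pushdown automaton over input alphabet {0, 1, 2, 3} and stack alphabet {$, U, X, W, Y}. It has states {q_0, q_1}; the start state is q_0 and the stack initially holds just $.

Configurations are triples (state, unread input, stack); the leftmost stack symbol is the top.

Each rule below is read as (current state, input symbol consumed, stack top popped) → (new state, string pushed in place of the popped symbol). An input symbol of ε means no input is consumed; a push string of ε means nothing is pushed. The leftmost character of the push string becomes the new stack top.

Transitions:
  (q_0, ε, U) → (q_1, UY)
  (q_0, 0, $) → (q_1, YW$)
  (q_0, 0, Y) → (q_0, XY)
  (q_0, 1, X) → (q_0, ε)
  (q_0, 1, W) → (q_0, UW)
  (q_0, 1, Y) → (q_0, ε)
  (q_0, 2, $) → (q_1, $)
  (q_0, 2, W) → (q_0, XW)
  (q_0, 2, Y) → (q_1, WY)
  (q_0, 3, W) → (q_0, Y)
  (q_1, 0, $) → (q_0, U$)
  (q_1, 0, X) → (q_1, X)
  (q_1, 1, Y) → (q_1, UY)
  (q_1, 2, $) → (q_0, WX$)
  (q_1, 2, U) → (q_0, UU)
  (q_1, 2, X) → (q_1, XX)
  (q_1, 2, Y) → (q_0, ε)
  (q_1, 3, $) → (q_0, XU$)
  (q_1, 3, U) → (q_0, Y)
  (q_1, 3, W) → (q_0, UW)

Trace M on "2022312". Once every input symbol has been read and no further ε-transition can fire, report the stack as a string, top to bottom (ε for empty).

(q_0, 2022312, $) ⊢ (q_1, 022312, $) ⊢ (q_0, 22312, U$) ⊢ (q_1, 22312, UY$) ⊢ (q_0, 2312, UUY$) ⊢ (q_1, 2312, UYUY$) ⊢ (q_0, 312, UUYUY$) ⊢ (q_1, 312, UYUYUY$) ⊢ (q_0, 12, YYUYUY$) ⊢ (q_0, 2, YUYUY$) ⊢ (q_1, ε, WYUYUY$)
All input consumed in state q_1 with stack WYUYUY$.

WYUYUY$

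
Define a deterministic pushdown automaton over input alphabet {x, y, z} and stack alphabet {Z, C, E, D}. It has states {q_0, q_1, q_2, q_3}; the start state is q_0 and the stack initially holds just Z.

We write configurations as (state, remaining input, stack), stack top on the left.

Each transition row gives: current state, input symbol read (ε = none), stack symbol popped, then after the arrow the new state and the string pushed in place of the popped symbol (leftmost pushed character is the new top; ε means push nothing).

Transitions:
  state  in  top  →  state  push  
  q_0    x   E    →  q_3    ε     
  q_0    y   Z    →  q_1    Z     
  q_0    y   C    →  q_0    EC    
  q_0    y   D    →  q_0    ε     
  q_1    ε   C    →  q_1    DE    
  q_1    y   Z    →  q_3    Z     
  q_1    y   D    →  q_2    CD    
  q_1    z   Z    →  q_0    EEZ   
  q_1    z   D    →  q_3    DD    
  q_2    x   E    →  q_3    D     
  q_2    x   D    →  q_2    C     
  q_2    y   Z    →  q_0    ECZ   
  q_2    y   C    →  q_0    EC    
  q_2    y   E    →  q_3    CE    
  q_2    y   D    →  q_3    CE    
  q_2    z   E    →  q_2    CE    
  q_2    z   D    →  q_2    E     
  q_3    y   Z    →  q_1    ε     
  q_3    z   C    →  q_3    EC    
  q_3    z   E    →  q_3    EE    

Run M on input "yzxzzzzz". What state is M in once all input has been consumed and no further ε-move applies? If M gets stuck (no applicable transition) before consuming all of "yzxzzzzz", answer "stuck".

q_3

(q_0, yzxzzzzz, Z)
  read y, top Z: go to q_1, push Z → (q_1, zxzzzzz, Z)
  read z, top Z: go to q_0, push EEZ → (q_0, xzzzzz, EEZ)
  read x, top E: go to q_3, push ε → (q_3, zzzzz, EZ)
  read z, top E: go to q_3, push EE → (q_3, zzzz, EEZ)
  read z, top E: go to q_3, push EE → (q_3, zzz, EEEZ)
  read z, top E: go to q_3, push EE → (q_3, zz, EEEEZ)
  read z, top E: go to q_3, push EE → (q_3, z, EEEEEZ)
  read z, top E: go to q_3, push EE → (q_3, ε, EEEEEEZ)
All input consumed; M is in state q_3.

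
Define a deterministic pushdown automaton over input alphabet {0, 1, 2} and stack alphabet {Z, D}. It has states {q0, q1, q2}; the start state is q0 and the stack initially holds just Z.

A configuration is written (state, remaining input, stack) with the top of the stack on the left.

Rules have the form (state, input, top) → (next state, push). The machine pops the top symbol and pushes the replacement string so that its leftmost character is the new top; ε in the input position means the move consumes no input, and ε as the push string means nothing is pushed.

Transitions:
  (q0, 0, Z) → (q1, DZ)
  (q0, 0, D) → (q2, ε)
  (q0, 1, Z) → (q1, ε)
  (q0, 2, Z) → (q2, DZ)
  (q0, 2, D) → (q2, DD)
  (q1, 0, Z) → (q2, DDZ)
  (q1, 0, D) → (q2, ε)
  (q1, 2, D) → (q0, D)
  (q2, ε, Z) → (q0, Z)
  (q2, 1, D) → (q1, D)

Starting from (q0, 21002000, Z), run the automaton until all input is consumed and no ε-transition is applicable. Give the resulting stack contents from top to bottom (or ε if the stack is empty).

Z

(q0, 21002000, Z)
  read 2, top Z: go to q2, push DZ → (q2, 1002000, DZ)
  read 1, top D: go to q1, push D → (q1, 002000, DZ)
  read 0, top D: go to q2, push ε → (q2, 02000, Z)
  ε-move, top Z: go to q0, push Z → (q0, 02000, Z)
  read 0, top Z: go to q1, push DZ → (q1, 2000, DZ)
  read 2, top D: go to q0, push D → (q0, 000, DZ)
  read 0, top D: go to q2, push ε → (q2, 00, Z)
  ε-move, top Z: go to q0, push Z → (q0, 00, Z)
  read 0, top Z: go to q1, push DZ → (q1, 0, DZ)
  read 0, top D: go to q2, push ε → (q2, ε, Z)
  ε-move, top Z: go to q0, push Z → (q0, ε, Z)
All input consumed in state q0 with stack Z.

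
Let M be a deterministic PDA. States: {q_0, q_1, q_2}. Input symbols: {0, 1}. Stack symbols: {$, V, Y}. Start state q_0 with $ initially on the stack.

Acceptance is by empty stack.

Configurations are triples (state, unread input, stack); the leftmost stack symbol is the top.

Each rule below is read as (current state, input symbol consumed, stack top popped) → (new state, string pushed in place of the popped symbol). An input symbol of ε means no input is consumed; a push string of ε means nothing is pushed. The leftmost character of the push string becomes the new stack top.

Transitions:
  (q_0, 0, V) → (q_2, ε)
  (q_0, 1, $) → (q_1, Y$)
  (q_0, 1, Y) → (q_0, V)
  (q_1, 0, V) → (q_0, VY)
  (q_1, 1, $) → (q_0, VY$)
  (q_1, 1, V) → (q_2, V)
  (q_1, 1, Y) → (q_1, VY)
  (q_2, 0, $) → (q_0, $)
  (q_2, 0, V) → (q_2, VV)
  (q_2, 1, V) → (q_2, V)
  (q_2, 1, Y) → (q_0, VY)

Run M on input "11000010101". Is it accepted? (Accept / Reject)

(q_0, 11000010101, $)
  read 1, top $: go to q_1, push Y$ → (q_1, 1000010101, Y$)
  read 1, top Y: go to q_1, push VY → (q_1, 000010101, VY$)
  read 0, top V: go to q_0, push VY → (q_0, 00010101, VYY$)
  read 0, top V: go to q_2, push ε → (q_2, 0010101, YY$)
No transition applies at (q_2, 0010101, YY$); input not fully consumed.

Reject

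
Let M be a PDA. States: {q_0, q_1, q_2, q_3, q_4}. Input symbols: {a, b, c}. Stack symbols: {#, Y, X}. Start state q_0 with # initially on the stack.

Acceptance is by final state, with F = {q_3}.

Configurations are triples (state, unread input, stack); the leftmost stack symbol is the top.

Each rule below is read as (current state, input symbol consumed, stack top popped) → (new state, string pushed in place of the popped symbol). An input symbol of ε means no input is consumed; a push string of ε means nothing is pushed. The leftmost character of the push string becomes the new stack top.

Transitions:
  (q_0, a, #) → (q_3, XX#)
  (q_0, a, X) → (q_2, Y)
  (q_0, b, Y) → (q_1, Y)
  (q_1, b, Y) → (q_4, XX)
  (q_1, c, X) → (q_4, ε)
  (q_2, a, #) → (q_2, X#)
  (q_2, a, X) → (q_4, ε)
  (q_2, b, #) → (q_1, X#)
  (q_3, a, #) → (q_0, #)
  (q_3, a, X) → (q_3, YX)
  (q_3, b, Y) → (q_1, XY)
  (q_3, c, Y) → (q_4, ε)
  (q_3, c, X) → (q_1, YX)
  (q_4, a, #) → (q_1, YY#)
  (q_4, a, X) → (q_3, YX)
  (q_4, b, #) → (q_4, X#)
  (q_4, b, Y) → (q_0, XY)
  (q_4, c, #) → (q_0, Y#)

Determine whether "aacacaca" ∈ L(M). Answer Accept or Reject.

One accepting computation: (q_0, aacacaca, #) ⊢ (q_3, acacaca, XX#) ⊢ (q_3, cacaca, YXX#) ⊢ (q_4, acaca, XX#) ⊢ (q_3, caca, YXX#) ⊢ (q_4, aca, XX#) ⊢ (q_3, ca, YXX#) ⊢ (q_4, a, XX#) ⊢ (q_3, ε, YXX#)
All input consumed and state q_3 ∈ F.

Accept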